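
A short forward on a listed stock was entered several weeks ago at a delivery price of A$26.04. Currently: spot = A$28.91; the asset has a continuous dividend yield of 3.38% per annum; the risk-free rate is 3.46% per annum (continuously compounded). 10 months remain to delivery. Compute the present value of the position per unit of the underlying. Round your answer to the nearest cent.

-A$2.81

Current fair forward for the remaining 10 months: F = S·e^((r − q)·T), (r − q) = 0.0346 − 0.0338 = 0.0008
F = 28.91 · e^(0.0008 × 10/12) = 28.91 × 1.000667 = 28.9293
Value of long forward = (F − K)·e^(−rT) = (28.9293 − 26.04) · e^(−0.0346·10/12)
= 2.8893 × 0.971578 = 2.81
Short position value = −(long value) = -A$2.81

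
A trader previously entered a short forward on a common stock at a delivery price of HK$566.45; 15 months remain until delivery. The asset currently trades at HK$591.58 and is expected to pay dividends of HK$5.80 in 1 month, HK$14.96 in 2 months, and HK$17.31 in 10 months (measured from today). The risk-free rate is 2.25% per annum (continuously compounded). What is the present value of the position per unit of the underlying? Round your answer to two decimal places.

-HK$3.16

PV(remaining dividends) I = 5.80·e^(−0.0225·1/12) + 14.96·e^(−0.0225·2/12) + 17.31·e^(−0.0225·10/12) = 37.6816
Current forward F = (S − I)·e^(rT) = (591.58 − 37.6816)·e^(0.0225·15/12) = 553.8984 × 1.028524 = 569.6978
Value (long) = (F − K)·e^(−rT) = (569.6978 − 566.45) × 0.972267 = 3.1577
Short position value = −(long value) = -HK$3.16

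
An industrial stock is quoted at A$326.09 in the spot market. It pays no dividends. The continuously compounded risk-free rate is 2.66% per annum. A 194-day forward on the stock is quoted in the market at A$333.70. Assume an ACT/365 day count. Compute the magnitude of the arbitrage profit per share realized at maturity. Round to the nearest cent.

A$2.97 per share

Fair forward: F* = S·e^(carry·T), with carry = r = 0.0266
F* = 326.09 · e^(0.0266 × 194/365) = 326.09 · e^0.014138 = 326.09 × 1.014238 = A$330.7329
Market A$333.70 > fair A$330.7329: forward overpriced → cash-and-carry (buy spot, short the forward).
At maturity, profit = |F_mkt − F*| = |333.70 − 330.7329| = A$2.97 per share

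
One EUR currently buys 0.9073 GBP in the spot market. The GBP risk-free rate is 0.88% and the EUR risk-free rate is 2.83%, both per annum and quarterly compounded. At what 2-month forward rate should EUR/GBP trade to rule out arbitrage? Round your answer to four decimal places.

By covered interest parity, F = S · (1+r_GBP/4)^(4T) / (1+r_EUR/4)^(4T)
= 0.9073 × 1.001466 / 1.004711 = 0.9073 × 0.996770
F = 0.9044 GBP per EUR

0.9044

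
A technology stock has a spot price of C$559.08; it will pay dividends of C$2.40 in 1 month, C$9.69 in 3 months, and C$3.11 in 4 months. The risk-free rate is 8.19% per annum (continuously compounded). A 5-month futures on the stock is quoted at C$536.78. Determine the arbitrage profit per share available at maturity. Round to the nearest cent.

PV(dividends) I = 2.40·e^(−0.0819·1/12) + 9.69·e^(−0.0819·3/12) + 3.11·e^(−0.0819·4/12) = 14.9035
Fair futures F* = (S − I)·e^(rT) = (559.08 − 14.9035)·e^0.034125 = 544.1765 × 1.034714 = 563.0670
Market C$536.78 < fair 563.0670: forward underpriced → reverse cash-and-carry (short the stock, invest proceeds at r, pay the dividends, go long the forward).
Profit at T = |F_mkt − F*| = |536.78 − 563.0670| = C$26.29 per share

C$26.29 per share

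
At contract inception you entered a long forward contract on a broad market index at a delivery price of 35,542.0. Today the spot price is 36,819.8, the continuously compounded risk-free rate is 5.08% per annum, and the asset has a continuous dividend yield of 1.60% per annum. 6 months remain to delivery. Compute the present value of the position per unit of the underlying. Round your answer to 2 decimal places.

Current fair forward for the remaining 6 months: F = S·e^((r − q)·T), (r − q) = 0.0508 − 0.0160 = 0.0348
F = 36819.8 · e^(0.0348 × 6/12) = 36819.8 × 1.01755226 = 37466.0707
Value of long forward = (F − K)·e^(−rT) = (37466.0707 − 35542.0) · e^(−0.0508·6/12)
= 1924.0707 × 0.97491987 = 1875.81

1875.81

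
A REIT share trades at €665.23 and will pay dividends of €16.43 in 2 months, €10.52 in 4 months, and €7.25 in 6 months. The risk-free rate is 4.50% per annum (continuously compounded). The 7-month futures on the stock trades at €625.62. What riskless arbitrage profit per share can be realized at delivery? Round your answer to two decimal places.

PV(dividends) I = 16.43·e^(−0.0450·2/12) + 10.52·e^(−0.0450·4/12) + 7.25·e^(−0.0450·6/12) = 33.7593
Fair futures F* = (S − I)·e^(rT) = (665.23 − 33.7593)·e^0.026250 = 631.4707 × 1.026598 = 648.2666
Market €625.62 < fair 648.2666: forward underpriced → reverse cash-and-carry (short the stock, invest proceeds at r, pay the dividends, go long the forward).
Profit at T = |F_mkt − F*| = |625.62 − 648.2666| = €22.65 per share

€22.65 per share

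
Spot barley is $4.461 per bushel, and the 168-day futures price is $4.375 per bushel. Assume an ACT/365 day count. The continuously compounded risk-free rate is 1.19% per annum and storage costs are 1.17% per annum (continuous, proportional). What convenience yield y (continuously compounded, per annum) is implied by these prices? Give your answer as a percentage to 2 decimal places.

F = S·e^((r+u−y)T) ⇒ (r+u−y) = ln(F/S)/T
ln(4.375/4.461) = -0.019466; /T ⇒ -0.042292
y = r + u − ln(F/S)/T = 0.0119 + 0.0117 + 0.042292 = 0.065892
y = 6.59%

6.59%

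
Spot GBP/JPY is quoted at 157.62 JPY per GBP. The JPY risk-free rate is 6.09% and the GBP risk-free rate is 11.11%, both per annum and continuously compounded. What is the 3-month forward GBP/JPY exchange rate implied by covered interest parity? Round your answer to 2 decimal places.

155.65

F = S·e^((r_JPY − r_GBP)T) = 157.62 · e^((0.0609 − 0.1111) × 3/12)
= 157.62 · e^-0.012550 = 157.62 × 0.987528
F = 155.65 JPY per GBP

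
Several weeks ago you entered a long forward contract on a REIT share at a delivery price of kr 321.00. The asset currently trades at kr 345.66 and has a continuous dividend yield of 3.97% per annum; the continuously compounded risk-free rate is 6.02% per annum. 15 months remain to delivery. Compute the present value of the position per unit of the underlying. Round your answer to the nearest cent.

kr 31.19

Current fair forward for the remaining 15 months: F = S·e^((r − q)·T), (r − q) = 0.0602 − 0.0397 = 0.0205
F = 345.66 · e^(0.0205 × 15/12) = 345.66 × 1.025956 = 354.6320
Value of long forward = (F − K)·e^(−rT) = (354.6320 − 321.00) · e^(−0.0602·15/12)
= 33.6320 × 0.927512 = 31.19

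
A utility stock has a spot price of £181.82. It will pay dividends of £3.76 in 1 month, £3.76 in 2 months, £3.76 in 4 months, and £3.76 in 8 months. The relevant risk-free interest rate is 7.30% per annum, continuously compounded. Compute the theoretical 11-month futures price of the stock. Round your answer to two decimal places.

£178.68

PV(dividends) I = 3.76·e^(−0.0730·1/12) + 3.76·e^(−0.0730·2/12) + 3.76·e^(−0.0730·4/12) + 3.76·e^(−0.0730·8/12)
I = 3.7372 + 3.7145 + 3.6696 + 3.5814 = 14.7027
F = (S − I)·e^(rT) = (181.82 − 14.7027) · e^(0.0730·11/12)
= 167.1173 · e^0.066917 = 167.1173 × 1.069207 = £178.68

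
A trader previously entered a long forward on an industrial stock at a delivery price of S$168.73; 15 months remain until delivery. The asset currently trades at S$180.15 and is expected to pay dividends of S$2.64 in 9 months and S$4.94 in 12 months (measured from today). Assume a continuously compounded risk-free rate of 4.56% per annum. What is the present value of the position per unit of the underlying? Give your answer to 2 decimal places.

S$13.50

PV(remaining dividends) I = 2.64·e^(−0.0456·9/12) + 4.94·e^(−0.0456·12/12) = 7.2710
Current forward F = (S − I)·e^(rT) = (180.15 − 7.2710)·e^(0.0456·15/12) = 172.8790 × 1.058656 = 183.0194
Value (long) = (F − K)·e^(−rT) = (183.0194 − 168.73) × 0.944594 = 13.4977
Value = S$13.50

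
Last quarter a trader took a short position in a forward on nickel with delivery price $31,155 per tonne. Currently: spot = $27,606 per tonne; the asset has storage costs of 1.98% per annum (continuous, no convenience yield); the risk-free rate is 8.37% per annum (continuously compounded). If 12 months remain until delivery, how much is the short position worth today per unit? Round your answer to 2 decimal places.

Current fair forward for the remaining 12 months: F = S·e^((r + u)·T), (r + u) = 0.0837 + 0.0198 = 0.1035
F = 27606 · e^(0.1035 × 12/12) = 27606 × 1.10904579 = 30616.3181
Value of long forward = (F − K)·e^(−rT) = (30616.3181 − 31155) · e^(−0.0837·12/12)
= -538.6819 × 0.91970713 = -495.43
Short position value = −(long value) = $495.43

$495.43 per tonne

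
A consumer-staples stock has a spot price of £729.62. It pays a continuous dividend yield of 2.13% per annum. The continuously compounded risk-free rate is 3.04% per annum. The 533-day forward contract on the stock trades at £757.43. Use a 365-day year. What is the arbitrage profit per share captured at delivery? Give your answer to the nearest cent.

Fair forward: F* = S·e^(carry·T), with carry = (r − q) = 0.0304 − 0.0213 = 0.0091
F* = 729.62 · e^(0.0091 × 533/365) = 729.62 · e^0.013288 = 729.62 × 1.013377 = £739.3801
Market £757.43 > fair £739.3801: forward overpriced → cash-and-carry (buy spot, short the forward).
At maturity, profit = |F_mkt − F*| = |757.43 − 739.3801| = £18.05 per share

£18.05 per share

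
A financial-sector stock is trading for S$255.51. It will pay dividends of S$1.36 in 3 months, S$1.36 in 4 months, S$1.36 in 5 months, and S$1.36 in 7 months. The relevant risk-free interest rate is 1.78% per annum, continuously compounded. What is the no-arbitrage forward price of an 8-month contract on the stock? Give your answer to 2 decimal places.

S$253.09

PV(dividends) I = 1.36·e^(−0.0178·3/12) + 1.36·e^(−0.0178·4/12) + 1.36·e^(−0.0178·5/12) + 1.36·e^(−0.0178·7/12)
I = 1.3540 + 1.3520 + 1.3500 + 1.3460 = 5.4020
F = (S − I)·e^(rT) = (255.51 − 5.4020) · e^(0.0178·8/12)
= 250.1080 · e^0.011867 = 250.1080 × 1.011938 = S$253.09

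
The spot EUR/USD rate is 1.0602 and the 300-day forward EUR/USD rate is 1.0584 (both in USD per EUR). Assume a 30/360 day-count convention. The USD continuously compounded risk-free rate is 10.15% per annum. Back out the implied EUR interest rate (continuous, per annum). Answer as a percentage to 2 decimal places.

F = S·e^((r_USD − r_EUR)T) ⇒ r_EUR = r_USD − ln(F/S)/T
ln(1.0584/1.0602) = -0.001699; /(300/360) = -0.002039
r_EUR = 0.1015 + 0.002039 = 0.103539
r_EUR = 10.35%

10.35%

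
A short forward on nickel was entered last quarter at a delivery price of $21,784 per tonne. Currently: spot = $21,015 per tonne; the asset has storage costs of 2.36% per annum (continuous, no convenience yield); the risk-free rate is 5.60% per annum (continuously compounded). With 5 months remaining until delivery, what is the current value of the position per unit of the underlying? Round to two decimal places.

$58.92 per tonne

Current fair forward for the remaining 5 months: F = S·e^((r + u)·T), (r + u) = 0.0560 + 0.0236 = 0.0796
F = 21015 · e^(0.0796 × 5/12) = 21015 × 1.03372281 = 21723.6849
Value of long forward = (F − K)·e^(−rT) = (21723.6849 − 21784) · e^(−0.0560·5/12)
= -60.3151 × 0.97693678 = -58.92
Short position value = −(long value) = $58.92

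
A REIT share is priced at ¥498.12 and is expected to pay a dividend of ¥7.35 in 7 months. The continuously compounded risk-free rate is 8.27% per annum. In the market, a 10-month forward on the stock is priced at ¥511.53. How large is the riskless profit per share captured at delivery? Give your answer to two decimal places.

¥14.63 per share

PV(dividends) I = 7.35·e^(−0.0827·7/12) = 7.0038
Fair forward F* = (S − I)·e^(rT) = (498.12 − 7.0038)·e^0.068917 = 491.1162 × 1.071347 = 526.1559
Market ¥511.53 < fair 526.1559: forward underpriced → reverse cash-and-carry (short the stock, invest proceeds at r, pay the dividends, go long the forward).
Profit at T = |F_mkt − F*| = |511.53 − 526.1559| = ¥14.63 per share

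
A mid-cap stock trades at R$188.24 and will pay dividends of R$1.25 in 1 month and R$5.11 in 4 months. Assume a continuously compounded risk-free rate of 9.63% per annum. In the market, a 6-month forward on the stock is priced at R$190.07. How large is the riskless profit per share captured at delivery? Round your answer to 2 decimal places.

PV(dividends) I = 1.25·e^(−0.0963·1/12) + 5.11·e^(−0.0963·4/12) = 6.1886
Fair forward F* = (S − I)·e^(rT) = (188.24 − 6.1886)·e^0.048150 = 182.0514 × 1.049328 = 191.0316
Market R$190.07 < fair 191.0316: forward underpriced → reverse cash-and-carry (short the stock, invest proceeds at r, pay the dividends, go long the forward).
Profit at T = |F_mkt − F*| = |190.07 − 191.0316| = R$0.96 per share

R$0.96 per share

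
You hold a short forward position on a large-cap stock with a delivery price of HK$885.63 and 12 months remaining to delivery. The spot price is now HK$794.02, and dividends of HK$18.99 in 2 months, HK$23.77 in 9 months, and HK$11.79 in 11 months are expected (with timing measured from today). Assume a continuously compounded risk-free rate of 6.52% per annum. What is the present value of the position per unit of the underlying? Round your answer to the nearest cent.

HK$88.24

PV(remaining dividends) I = 18.99·e^(−0.0652·2/12) + 23.77·e^(−0.0652·9/12) + 11.79·e^(−0.0652·11/12) = 52.5264
Current forward F = (S − I)·e^(rT) = (794.02 − 52.5264)·e^(0.0652·12/12) = 741.4936 × 1.067372 = 791.4495
Value (long) = (F − K)·e^(−rT) = (791.4495 − 885.63) × 0.936880 = -88.2358
Short position value = −(long value) = HK$88.24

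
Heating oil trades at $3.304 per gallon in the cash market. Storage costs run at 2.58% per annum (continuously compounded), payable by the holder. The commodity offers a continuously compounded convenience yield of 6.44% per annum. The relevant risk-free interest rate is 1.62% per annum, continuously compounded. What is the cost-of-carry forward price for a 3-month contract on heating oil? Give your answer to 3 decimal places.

Net carry = r + u − y = 0.0162 + 0.0258 − 0.0644 = -0.0224
F = S·e^((r+u−y)T) = 3.304 · e^(-0.0224 × 3/12) = 3.304 · e^-0.005600
= 3.304 × 0.994416 = $3.286 per gallon

$3.286 per gallon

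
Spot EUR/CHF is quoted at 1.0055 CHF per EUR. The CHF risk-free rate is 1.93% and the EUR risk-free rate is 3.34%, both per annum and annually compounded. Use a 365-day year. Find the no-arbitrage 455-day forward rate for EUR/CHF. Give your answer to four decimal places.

0.9884

By covered interest parity, F = S · (1+r_CHF)^T / (1+r_EUR)^T
= 1.0055 × 1.024116 / 1.041806 = 1.0055 × 0.983020
F = 0.9884 CHF per EUR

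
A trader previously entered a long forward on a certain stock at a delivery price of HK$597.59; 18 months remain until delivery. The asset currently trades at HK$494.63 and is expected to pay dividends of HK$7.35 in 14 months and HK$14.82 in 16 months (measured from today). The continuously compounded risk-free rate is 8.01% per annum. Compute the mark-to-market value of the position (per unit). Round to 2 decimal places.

PV(remaining dividends) I = 7.35·e^(−0.0801·14/12) + 14.82·e^(−0.0801·16/12) = 20.0131
Current forward F = (S − I)·e^(rT) = (494.63 − 20.0131)·e^(0.0801·18/12) = 474.6169 × 1.127666 = 535.2093
Value (long) = (F − K)·e^(−rT) = (535.2093 − 597.59) × 0.886787 = -55.3184
Value = -HK$55.32

-HK$55.32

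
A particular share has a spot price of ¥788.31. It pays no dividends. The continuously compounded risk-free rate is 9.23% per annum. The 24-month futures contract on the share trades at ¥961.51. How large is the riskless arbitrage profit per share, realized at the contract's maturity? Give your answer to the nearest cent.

¥13.38 per share

Fair futures: F* = S·e^(carry·T), with carry = r = 0.0923
F* = 788.31 · e^(0.0923 × 24/12) = 788.31 · e^0.184600 = 788.31 × 1.202737 = ¥948.1296
Market ¥961.51 > fair ¥948.1296: forward overpriced → cash-and-carry (buy spot, short the forward).
At maturity, profit = |F_mkt − F*| = |961.51 − 948.1296| = ¥13.38 per share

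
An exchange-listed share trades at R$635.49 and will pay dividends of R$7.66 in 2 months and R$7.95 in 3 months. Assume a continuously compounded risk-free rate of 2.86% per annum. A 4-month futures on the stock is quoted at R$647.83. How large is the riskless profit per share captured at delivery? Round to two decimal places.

PV(dividends) I = 7.66·e^(−0.0286·2/12) + 7.95·e^(−0.0286·3/12) = 15.5169
Fair futures F* = (S − I)·e^(rT) = (635.49 − 15.5169)·e^0.009533 = 619.9731 × 1.009579 = 625.9118
Market R$647.83 > fair 625.9118: forward overpriced → cash-and-carry (borrow at r, buy the stock and collect the dividends, short the forward).
Profit at T = |F_mkt − F*| = |647.83 − 625.9118| = R$21.92 per share

R$21.92 per share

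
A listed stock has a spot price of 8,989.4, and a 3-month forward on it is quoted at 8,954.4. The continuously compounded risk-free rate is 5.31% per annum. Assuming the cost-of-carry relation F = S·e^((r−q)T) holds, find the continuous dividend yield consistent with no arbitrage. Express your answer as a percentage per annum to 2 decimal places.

From F = S·e^((r−q)T): (r − q) = ln(F/S)/T
ln(8954.4/8989.4) = ln(0.996107) = -0.003901
(r − q) = -0.003901 / (3/12) = -0.015604
q = r − ln(F/S)/T = 0.0531 + 0.015604 = 0.068704
q = 6.87%

6.87%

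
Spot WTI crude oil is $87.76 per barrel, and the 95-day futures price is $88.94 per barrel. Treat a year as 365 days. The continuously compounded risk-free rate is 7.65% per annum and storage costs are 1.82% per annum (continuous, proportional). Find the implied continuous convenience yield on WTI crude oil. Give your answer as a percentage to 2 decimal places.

4.34%

F = S·e^((r+u−y)T) ⇒ (r+u−y) = ln(F/S)/T
ln(88.94/87.76) = 0.013356; /T ⇒ 0.051315
y = r + u − ln(F/S)/T = 0.0765 + 0.0182 − 0.051315 = 0.043385
y = 4.34%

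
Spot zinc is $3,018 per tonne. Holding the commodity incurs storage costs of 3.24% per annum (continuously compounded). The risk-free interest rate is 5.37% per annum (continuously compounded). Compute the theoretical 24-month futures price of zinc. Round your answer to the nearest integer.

$3,585 per tonne

Net carry = r + u − y = 0.0537 + 0.0324 − 0.0000 = 0.0861
F = S·e^((r+u−y)T) = 3018 · e^(0.0861 × 24/12) = 3018 · e^0.172200
= 3018 × 1.187915 = $3,585 per tonne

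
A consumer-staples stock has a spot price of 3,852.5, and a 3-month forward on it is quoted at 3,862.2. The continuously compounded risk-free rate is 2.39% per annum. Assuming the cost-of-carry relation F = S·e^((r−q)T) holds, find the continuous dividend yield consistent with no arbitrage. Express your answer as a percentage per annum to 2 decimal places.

From F = S·e^((r−q)T): (r − q) = ln(F/S)/T
ln(3862.2/3852.5) = ln(1.002518) = 0.002515
(r − q) = 0.002515 / (3/12) = 0.010060
q = r − ln(F/S)/T = 0.0239 − 0.010060 = 0.013840
q = 1.38%

1.38%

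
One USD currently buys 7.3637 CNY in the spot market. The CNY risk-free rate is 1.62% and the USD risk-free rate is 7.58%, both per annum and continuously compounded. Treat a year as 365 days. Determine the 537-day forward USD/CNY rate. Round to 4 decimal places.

6.7455

F = S·e^((r_CNY − r_USD)T) = 7.3637 · e^((0.0162 − 0.0758) × 537/365)
= 7.3637 · e^-0.087685 = 7.3637 × 0.916049
F = 6.7455 CNY per USD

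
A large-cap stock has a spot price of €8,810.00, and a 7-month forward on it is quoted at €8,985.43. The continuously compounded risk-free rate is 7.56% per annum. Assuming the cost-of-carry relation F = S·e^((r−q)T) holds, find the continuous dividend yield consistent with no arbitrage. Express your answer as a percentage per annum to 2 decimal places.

4.18%

From F = S·e^((r−q)T): (r − q) = ln(F/S)/T
ln(8985.43/8810.00) = ln(1.019913) = 0.019717
(r − q) = 0.019717 / (7/12) = 0.033801
q = r − ln(F/S)/T = 0.0756 − 0.033801 = 0.041799
q = 4.18%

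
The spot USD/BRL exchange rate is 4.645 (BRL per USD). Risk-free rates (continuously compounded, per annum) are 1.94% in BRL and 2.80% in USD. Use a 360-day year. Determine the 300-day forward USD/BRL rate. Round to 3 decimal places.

F = S·e^((r_BRL − r_USD)T) = 4.645 · e^((0.0194 − 0.0280) × 300/360)
= 4.645 · e^-0.007167 = 4.645 × 0.992859
F = 4.612 BRL per USD

4.612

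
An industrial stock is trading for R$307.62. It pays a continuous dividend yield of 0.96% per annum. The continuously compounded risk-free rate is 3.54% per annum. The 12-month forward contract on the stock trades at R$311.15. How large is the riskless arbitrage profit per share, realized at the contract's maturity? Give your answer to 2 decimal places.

R$4.51 per share

Fair forward: F* = S·e^(carry·T), with carry = (r − q) = 0.0354 − 0.0096 = 0.0258
F* = 307.62 · e^(0.0258 × 12/12) = 307.62 · e^0.025800 = 307.62 × 1.026136 = R$315.6600
Market R$311.15 < fair R$315.6600: forward underpriced → reverse cash-and-carry (short spot, go long the forward).
At maturity, profit = |F_mkt − F*| = |311.15 − 315.6600| = R$4.51 per share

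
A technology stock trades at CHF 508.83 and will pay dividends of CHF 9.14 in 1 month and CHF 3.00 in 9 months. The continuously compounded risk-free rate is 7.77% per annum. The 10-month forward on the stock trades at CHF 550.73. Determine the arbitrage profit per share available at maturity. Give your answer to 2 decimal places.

CHF 20.57 per share

PV(dividends) I = 9.14·e^(−0.0777·1/12) + 3.00·e^(−0.0777·9/12) = 11.9112
Fair forward F* = (S − I)·e^(rT) = (508.83 − 11.9112)·e^0.064750 = 496.9188 × 1.066892 = 530.1587
Market CHF 550.73 > fair 530.1587: forward overpriced → cash-and-carry (borrow at r, buy the stock and collect the dividends, short the forward).
Profit at T = |F_mkt − F*| = |550.73 − 530.1587| = CHF 20.57 per share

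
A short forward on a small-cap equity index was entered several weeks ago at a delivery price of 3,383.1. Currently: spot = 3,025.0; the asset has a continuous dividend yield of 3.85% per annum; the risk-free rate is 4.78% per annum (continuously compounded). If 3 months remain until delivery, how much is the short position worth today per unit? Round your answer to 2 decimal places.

Current fair forward for the remaining 3 months: F = S·e^((r − q)·T), (r − q) = 0.0478 − 0.0385 = 0.0093
F = 3025.0 · e^(0.0093 × 3/12) = 3025.0 × 1.00232770 = 3032.0413
Value of long forward = (F − K)·e^(−rT) = (3032.0413 − 3383.1) · e^(−0.0478·3/12)
= -351.0587 × 0.98812112 = -346.89
Short position value = −(long value) = 346.89

346.89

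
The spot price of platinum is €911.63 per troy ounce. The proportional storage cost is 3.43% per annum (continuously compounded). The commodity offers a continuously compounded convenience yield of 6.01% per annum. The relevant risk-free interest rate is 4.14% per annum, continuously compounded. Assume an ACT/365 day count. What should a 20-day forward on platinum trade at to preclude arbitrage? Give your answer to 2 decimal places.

Net carry = r + u − y = 0.0414 + 0.0343 − 0.0601 = 0.0156
F = S·e^((r+u−y)T) = 911.63 · e^(0.0156 × 20/365) = 911.63 · e^0.000855
= 911.63 × 1.000855 = €912.41 per troy ounce

€912.41 per troy ounce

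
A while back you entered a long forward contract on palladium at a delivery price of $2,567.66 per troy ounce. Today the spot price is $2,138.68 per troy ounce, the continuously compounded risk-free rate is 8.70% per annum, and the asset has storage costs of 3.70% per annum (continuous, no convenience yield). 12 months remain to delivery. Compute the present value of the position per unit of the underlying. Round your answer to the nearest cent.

-$134.42 per troy ounce

Current fair forward for the remaining 12 months: F = S·e^((r + u)·T), (r + u) = 0.0870 + 0.0370 = 0.1240
F = 2138.68 · e^(0.1240 × 12/12) = 2138.68 × 1.13201587 = 2421.0197
Value of long forward = (F − K)·e^(−rT) = (2421.0197 − 2567.66) · e^(−0.0870·12/12)
= -146.6403 × 0.91667710 = -134.42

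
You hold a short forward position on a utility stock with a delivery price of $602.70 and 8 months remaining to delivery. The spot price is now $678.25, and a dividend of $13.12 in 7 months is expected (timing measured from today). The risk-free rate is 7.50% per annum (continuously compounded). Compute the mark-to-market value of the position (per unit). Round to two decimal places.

PV(remaining dividends) I = 13.12·e^(−0.0750·7/12) = 12.5584
Current forward F = (S − I)·e^(rT) = (678.25 − 12.5584)·e^(0.0750·8/12) = 665.6916 × 1.051271 = 699.8223
Value (long) = (F − K)·e^(−rT) = (699.8223 − 602.70) × 0.951229 = 92.3855
Short position value = −(long value) = -$92.39

-$92.39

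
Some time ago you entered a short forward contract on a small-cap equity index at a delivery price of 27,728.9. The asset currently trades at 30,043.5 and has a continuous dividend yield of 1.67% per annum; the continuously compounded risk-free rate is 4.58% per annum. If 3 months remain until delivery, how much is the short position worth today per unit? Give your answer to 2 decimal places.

-2505.12

Current fair forward for the remaining 3 months: F = S·e^((r − q)·T), (r − q) = 0.0458 − 0.0167 = 0.0291
F = 30043.5 · e^(0.0291 × 3/12) = 30043.5 × 1.00730153 = 30262.8635
Value of long forward = (F − K)·e^(−rT) = (30262.8635 − 27728.9) · e^(−0.0458·3/12)
= 2533.9635 × 0.98861530 = 2505.12
Short position value = −(long value) = -2505.12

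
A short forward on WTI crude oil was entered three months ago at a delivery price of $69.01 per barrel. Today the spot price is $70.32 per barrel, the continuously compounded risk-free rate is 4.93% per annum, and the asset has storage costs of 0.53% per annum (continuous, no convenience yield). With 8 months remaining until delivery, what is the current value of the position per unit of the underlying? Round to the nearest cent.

-$3.79 per barrel

Current fair forward for the remaining 8 months: F = S·e^((r + u)·T), (r + u) = 0.0493 + 0.0053 = 0.0546
F = 70.32 · e^(0.0546 × 8/12) = 70.32 × 1.037071 = 72.9268
Value of long forward = (F − K)·e^(−rT) = (72.9268 − 69.01) · e^(−0.0493·8/12)
= 3.9168 × 0.967668 = 3.79
Short position value = −(long value) = -$3.79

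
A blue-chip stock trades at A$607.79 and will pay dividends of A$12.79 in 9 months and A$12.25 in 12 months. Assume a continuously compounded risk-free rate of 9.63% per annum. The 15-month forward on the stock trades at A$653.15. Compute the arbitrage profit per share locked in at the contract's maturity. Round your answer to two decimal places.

A$6.42 per share

PV(dividends) I = 12.79·e^(−0.0963·9/12) + 12.25·e^(−0.0963·12/12) = 23.0242
Fair forward F* = (S − I)·e^(rT) = (607.79 − 23.0242)·e^0.120375 = 584.7658 × 1.127920 = 659.5690
Market A$653.15 < fair 659.5690: forward underpriced → reverse cash-and-carry (short the stock, invest proceeds at r, pay the dividends, go long the forward).
Profit at T = |F_mkt − F*| = |653.15 − 659.5690| = A$6.42 per share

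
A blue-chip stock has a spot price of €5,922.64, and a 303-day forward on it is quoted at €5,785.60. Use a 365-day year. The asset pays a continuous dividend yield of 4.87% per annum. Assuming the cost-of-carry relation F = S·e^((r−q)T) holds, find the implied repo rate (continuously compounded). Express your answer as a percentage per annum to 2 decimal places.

From F = S·e^((r−q)T): (r − q) = ln(F/S)/T
ln(5785.60/5922.64) = ln(0.976862) = -0.023410
(r − q) = -0.023410 / (303/365) = -0.028200
r = ln(F/S)/T + q = -0.028200 + 0.0487 = 0.020500
r = 2.05%

2.05%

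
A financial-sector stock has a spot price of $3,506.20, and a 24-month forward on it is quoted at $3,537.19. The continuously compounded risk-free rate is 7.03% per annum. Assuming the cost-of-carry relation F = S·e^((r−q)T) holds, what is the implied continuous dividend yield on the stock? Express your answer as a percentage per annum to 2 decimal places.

6.59%

From F = S·e^((r−q)T): (r − q) = ln(F/S)/T
ln(3537.19/3506.20) = ln(1.008839) = 0.008800
(r − q) = 0.008800 / (24/12) = 0.004400
q = r − ln(F/S)/T = 0.0703 − 0.004400 = 0.065900
q = 6.59%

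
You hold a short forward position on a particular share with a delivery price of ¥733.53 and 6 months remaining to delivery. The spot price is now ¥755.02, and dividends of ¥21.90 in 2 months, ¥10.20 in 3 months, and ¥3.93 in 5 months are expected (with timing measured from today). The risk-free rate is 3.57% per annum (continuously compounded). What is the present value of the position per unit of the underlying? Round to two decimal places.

¥1.28

PV(remaining dividends) I = 21.90·e^(−0.0357·2/12) + 10.20·e^(−0.0357·3/12) + 3.93·e^(−0.0357·5/12) = 35.7514
Current forward F = (S − I)·e^(rT) = (755.02 − 35.7514)·e^(0.0357·6/12) = 719.2686 × 1.018010 = 732.2226
Value (long) = (F − K)·e^(−rT) = (732.2226 − 733.53) × 0.982308 = -1.2843
Short position value = −(long value) = ¥1.28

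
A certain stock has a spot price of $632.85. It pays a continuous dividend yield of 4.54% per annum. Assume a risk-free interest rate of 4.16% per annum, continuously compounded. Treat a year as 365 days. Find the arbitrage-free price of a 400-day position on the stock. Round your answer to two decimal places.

$630.22

F = S·e^((r − q)T) = 632.85 · e^((0.0416 − 0.0454) × 400/365)
= 632.85 · e^-0.004164 = 632.85 × 0.995845
F = $630.22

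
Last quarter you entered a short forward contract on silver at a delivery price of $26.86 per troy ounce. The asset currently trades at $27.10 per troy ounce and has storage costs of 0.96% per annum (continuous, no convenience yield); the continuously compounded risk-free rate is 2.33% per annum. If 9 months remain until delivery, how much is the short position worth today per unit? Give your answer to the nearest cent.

-$0.90 per troy ounce

Current fair forward for the remaining 9 months: F = S·e^((r + u)·T), (r + u) = 0.0233 + 0.0096 = 0.0329
F = 27.10 · e^(0.0329 × 9/12) = 27.10 × 1.024982 = 27.7770
Value of long forward = (F − K)·e^(−rT) = (27.7770 − 26.86) · e^(−0.0233·9/12)
= 0.9170 × 0.982677 = 0.90
Short position value = −(long value) = -$0.90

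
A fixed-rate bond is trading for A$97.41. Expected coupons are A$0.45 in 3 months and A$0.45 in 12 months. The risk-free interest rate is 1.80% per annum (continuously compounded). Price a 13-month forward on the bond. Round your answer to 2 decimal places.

PV(coupons) I = 0.45·e^(−0.0180·3/12) + 0.45·e^(−0.0180·12/12)
I = 0.4480 + 0.4420 = 0.8900
F = (S − I)·e^(rT) = (97.41 − 0.8900) · e^(0.0180·13/12)
= 96.5200 · e^0.019500 = 96.5200 × 1.019691 = A$98.42

A$98.42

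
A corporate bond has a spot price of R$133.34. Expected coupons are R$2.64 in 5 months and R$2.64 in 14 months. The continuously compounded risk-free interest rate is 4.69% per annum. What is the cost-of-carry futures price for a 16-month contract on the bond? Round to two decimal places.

PV(coupons) I = 2.64·e^(−0.0469·5/12) + 2.64·e^(−0.0469·14/12)
I = 2.5889 + 2.4994 = 5.0883
F = (S − I)·e^(rT) = (133.34 − 5.0883) · e^(0.0469·16/12)
= 128.2517 · e^0.062533 = 128.2517 × 1.064530 = R$136.53

R$136.53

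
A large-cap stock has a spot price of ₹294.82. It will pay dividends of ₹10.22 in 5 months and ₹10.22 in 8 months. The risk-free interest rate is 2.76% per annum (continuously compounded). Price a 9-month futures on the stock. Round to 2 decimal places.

₹280.43

PV(dividends) I = 10.22·e^(−0.0276·5/12) + 10.22·e^(−0.0276·8/12)
I = 10.1031 + 10.0337 = 20.1368
F = (S − I)·e^(rT) = (294.82 − 20.1368) · e^(0.0276·9/12)
= 274.6832 · e^0.020700 = 274.6832 × 1.020916 = ₹280.43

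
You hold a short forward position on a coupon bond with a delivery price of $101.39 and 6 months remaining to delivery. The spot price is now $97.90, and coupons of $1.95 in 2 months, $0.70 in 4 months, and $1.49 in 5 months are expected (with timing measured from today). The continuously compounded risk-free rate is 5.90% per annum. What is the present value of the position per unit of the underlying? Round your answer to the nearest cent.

$4.61

PV(remaining coupons) I = 1.95·e^(−0.0590·2/12) + 0.70·e^(−0.0590·4/12) + 1.49·e^(−0.0590·5/12) = 4.0711
Current forward F = (S − I)·e^(rT) = (97.90 − 4.0711)·e^(0.0590·6/12) = 93.8289 × 1.029939 = 96.6380
Value (long) = (F − K)·e^(−rT) = (96.6380 − 101.39) × 0.970931 = -4.6139
Short position value = −(long value) = $4.61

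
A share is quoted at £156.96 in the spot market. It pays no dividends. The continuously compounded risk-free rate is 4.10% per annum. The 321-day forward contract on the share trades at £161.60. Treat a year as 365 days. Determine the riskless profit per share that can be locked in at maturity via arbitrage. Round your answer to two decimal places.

Fair forward: F* = S·e^(carry·T), with carry = r = 0.0410
F* = 156.96 · e^(0.0410 × 321/365) = 156.96 · e^0.036058 = 156.96 × 1.036716 = £162.7229
Market £161.60 < fair £162.7229: forward underpriced → reverse cash-and-carry (short spot, go long the forward).
At maturity, profit = |F_mkt − F*| = |161.60 − 162.7229| = £1.12 per share

£1.12 per share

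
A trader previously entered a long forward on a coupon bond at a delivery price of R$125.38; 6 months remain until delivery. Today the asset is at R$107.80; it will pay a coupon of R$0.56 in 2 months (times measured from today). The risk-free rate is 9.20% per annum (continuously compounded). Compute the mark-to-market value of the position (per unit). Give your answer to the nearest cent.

PV(remaining coupons) I = 0.56·e^(−0.0920·2/12) = 0.5515
Current forward F = (S − I)·e^(rT) = (107.80 − 0.5515)·e^(0.0920·6/12) = 107.2485 × 1.047074 = 112.2971
Value (long) = (F − K)·e^(−rT) = (112.2971 − 125.38) × 0.955042 = -12.4947
Value = -R$12.49

-R$12.49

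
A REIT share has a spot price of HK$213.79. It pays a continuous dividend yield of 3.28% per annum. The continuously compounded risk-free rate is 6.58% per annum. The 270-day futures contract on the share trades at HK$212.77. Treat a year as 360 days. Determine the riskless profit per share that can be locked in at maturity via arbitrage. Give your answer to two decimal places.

HK$6.38 per share

Fair futures: F* = S·e^(carry·T), with carry = (r − q) = 0.0658 − 0.0328 = 0.0330
F* = 213.79 · e^(0.0330 × 270/360) = 213.79 · e^0.024750 = 213.79 × 1.025059 = HK$219.1474
Market HK$212.77 < fair HK$219.1474: forward underpriced → reverse cash-and-carry (short spot, go long the forward).
At maturity, profit = |F_mkt − F*| = |212.77 − 219.1474| = HK$6.38 per share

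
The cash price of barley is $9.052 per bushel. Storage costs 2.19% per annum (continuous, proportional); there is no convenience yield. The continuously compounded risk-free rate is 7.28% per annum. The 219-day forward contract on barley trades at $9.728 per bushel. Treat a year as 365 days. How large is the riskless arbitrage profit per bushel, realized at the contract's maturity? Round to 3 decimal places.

$0.147 per bushel

Fair forward: F* = S·e^(carry·T), with carry = (r + u) = 0.0728 + 0.0219 = 0.0947
F* = 9.052 · e^(0.0947 × 219/365) = 9.052 · e^0.056820 = 9.052 × 1.058465 = $9.5812
Market $9.728 > fair $9.5812: forward overpriced → cash-and-carry (buy spot, short the forward).
At maturity, profit = |F_mkt − F*| = |9.728 − 9.5812| = $0.147 per bushel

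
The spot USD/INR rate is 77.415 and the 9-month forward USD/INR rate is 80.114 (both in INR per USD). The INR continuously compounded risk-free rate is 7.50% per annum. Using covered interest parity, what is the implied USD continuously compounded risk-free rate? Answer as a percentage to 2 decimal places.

F = S·e^((r_INR − r_USD)T) ⇒ r_USD = r_INR − ln(F/S)/T
ln(80.114/77.415) = 0.034270; /(9/12) = 0.045693
r_USD = 0.0750 − 0.045693 = 0.029307
r_USD = 2.93%

2.93%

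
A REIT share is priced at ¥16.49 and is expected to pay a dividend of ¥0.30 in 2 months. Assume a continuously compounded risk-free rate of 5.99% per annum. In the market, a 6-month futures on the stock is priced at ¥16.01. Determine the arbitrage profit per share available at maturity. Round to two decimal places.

¥0.68 per share

PV(dividends) I = 0.30·e^(−0.0599·2/12) = 0.2970
Fair futures F* = (S − I)·e^(rT) = (16.49 − 0.2970)·e^0.029950 = 16.1930 × 1.030403 = 16.6853
Market ¥16.01 < fair 16.6853: forward underpriced → reverse cash-and-carry (short the stock, invest proceeds at r, pay the dividends, go long the forward).
Profit at T = |F_mkt − F*| = |16.01 − 16.6853| = ¥0.68 per share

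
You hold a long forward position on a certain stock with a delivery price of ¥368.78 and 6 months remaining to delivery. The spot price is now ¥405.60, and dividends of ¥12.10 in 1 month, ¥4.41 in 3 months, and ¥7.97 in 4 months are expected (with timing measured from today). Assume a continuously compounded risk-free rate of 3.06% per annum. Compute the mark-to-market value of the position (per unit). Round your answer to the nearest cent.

PV(remaining dividends) I = 12.10·e^(−0.0306·1/12) + 4.41·e^(−0.0306·3/12) + 7.97·e^(−0.0306·4/12) = 24.3347
Current forward F = (S − I)·e^(rT) = (405.60 − 24.3347)·e^(0.0306·6/12) = 381.2653 × 1.015418 = 387.1436
Value (long) = (F − K)·e^(−rT) = (387.1436 − 368.78) × 0.984816 = 18.0848
Value = ¥18.08

¥18.08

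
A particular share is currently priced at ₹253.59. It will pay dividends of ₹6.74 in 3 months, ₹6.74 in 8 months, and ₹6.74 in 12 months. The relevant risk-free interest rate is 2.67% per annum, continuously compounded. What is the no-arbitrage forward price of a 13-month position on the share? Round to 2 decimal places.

PV(dividends) I = 6.74·e^(−0.0267·3/12) + 6.74·e^(−0.0267·8/12) + 6.74·e^(−0.0267·12/12)
I = 6.6952 + 6.6211 + 6.5624 = 19.8787
F = (S − I)·e^(rT) = (253.59 − 19.8787) · e^(0.0267·13/12)
= 233.7113 · e^0.028925 = 233.7113 × 1.029347 = ₹240.57

₹240.57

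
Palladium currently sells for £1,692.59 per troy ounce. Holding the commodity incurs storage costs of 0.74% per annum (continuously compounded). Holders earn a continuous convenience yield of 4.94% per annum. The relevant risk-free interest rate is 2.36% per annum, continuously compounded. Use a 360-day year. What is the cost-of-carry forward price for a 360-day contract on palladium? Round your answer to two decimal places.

£1,661.73 per troy ounce

Net carry = r + u − y = 0.0236 + 0.0074 − 0.0494 = -0.0184
F = S·e^((r+u−y)T) = 1692.59 · e^(-0.0184 × 360/360) = 1692.59 · e^-0.01840000
= 1692.59 × 0.98176825 = £1,661.73 per troy ounce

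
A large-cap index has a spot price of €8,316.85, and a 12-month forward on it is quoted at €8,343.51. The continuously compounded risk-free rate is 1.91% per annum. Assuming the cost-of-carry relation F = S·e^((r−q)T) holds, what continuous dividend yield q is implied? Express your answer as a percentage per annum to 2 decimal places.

From F = S·e^((r−q)T): (r − q) = ln(F/S)/T
ln(8343.51/8316.85) = ln(1.003206) = 0.003201
(r − q) = 0.003201 / (12/12) = 0.003201
q = r − ln(F/S)/T = 0.0191 − 0.003201 = 0.015899
q = 1.59%

1.59%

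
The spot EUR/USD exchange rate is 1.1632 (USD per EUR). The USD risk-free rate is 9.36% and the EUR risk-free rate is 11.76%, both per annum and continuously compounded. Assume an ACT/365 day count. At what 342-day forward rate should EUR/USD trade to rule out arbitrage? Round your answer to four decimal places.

F = S·e^((r_USD − r_EUR)T) = 1.1632 · e^((0.0936 − 0.1176) × 342/365)
= 1.1632 · e^-0.022488 = 1.1632 × 0.977763
F = 1.1373 USD per EUR

1.1373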